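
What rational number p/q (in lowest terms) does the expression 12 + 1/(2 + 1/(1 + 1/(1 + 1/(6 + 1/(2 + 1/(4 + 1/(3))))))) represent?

a_0 = 12: 12/1
a_1 = 2: 25/2
a_2 = 1: 37/3
a_3 = 1: 62/5
a_4 = 6: 409/33
a_5 = 2: 880/71
a_6 = 4: 3929/317
a_7 = 3: 12667/1022

12667/1022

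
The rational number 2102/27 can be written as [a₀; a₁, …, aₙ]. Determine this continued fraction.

Run the Euclidean algorithm, recording each quotient:
⌊2102/27⌋ = 77, remainder 23
⌊27/23⌋ = 1, remainder 4
⌊23/4⌋ = 5, remainder 3
⌊4/3⌋ = 1, remainder 1
⌊3/1⌋ = 3, remainder 0

[77; 1, 5, 1, 3]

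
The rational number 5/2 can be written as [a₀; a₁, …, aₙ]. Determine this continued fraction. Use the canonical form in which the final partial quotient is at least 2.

Apply division with remainder until the remainder is 0:
5 ÷ 2 → quotient 2, remainder 1
2 ÷ 1 → quotient 2, remainder 0

[2; 2]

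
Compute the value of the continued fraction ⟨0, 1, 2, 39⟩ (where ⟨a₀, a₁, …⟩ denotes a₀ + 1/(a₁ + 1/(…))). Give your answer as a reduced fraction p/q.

a_0 = 0: 0/1
a_1 = 1: 1/1
a_2 = 2: 2/3
a_3 = 39: 79/118

79/118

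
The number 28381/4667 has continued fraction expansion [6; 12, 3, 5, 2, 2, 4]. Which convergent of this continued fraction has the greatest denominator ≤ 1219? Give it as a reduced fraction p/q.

6440/1059

List convergents until the denominator exceeds the bound:
a_0 = 6: 6/1  (≤ bound)
a_1 = 12: 73/12  (≤ bound)
a_2 = 3: 225/37  (≤ bound)
a_3 = 5: 1198/197  (≤ bound)
a_4 = 2: 2621/431  (≤ bound)
a_5 = 2: 6440/1059  (≤ bound)
a_6 = 4: 28381/4667  (> 1219, stop)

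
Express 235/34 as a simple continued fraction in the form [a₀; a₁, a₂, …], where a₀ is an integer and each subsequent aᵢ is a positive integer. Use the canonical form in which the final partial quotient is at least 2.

[6; 1, 10, 3]

235 ÷ 34 → quotient 6, remainder 31
34 ÷ 31 → quotient 1, remainder 3
31 ÷ 3 → quotient 10, remainder 1
3 ÷ 1 → quotient 3, remainder 0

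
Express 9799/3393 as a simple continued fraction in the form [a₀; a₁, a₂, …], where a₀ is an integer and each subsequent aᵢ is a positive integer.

9799 = 2·3393 + 3013, so a_0 = 2
3393 = 1·3013 + 380, so a_1 = 1
3013 = 7·380 + 353, so a_2 = 7
380 = 1·353 + 27, so a_3 = 1
353 = 13·27 + 2, so a_4 = 13
27 = 13·2 + 1, so a_5 = 13
2 = 2·1 + 0, so a_6 = 2

[2; 1, 7, 1, 13, 13, 2]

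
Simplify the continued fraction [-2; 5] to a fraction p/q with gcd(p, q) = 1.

Use the convergent recurrence hₖ = aₖ·hₖ₋₁ + hₖ₋₂ (and likewise for the denominators kₖ):
a_0 = -2: -2/1
a_1 = 5: -9/5

-9/5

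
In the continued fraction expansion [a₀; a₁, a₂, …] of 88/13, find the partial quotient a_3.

3

Apply division with remainder until the remainder is 0:
⌊88/13⌋ = 6, remainder 10
⌊13/10⌋ = 1, remainder 3
⌊10/3⌋ = 3, remainder 1
⌊3/1⌋ = 3, remainder 0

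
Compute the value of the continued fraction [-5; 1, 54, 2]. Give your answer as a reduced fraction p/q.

-446/111

Compute successive convergents:
a_0 = -5: -5/1
a_1 = 1: -4/1
a_2 = 54: -221/55
a_3 = 2: -446/111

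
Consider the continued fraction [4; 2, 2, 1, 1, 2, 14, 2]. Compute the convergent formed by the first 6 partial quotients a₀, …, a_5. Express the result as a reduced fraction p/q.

137/31

a_0 = 4: 4/1
a_1 = 2: 9/2
a_2 = 2: 22/5
a_3 = 1: 31/7
a_4 = 1: 53/12
a_5 = 2: 137/31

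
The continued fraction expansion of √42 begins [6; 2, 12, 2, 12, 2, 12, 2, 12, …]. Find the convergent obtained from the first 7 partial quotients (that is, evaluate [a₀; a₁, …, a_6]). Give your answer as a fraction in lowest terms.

109194/16849

Start with 12.
2 + 1/(12/1) = 2 + 1/12 = 25/12
12 + 1/(25/12) = 12 + 12/25 = 312/25
2 + 1/(312/25) = 2 + 25/312 = 649/312
12 + 1/(649/312) = 12 + 312/649 = 8100/649
2 + 1/(8100/649) = 2 + 649/8100 = 16849/8100
6 + 1/(16849/8100) = 6 + 8100/16849 = 109194/16849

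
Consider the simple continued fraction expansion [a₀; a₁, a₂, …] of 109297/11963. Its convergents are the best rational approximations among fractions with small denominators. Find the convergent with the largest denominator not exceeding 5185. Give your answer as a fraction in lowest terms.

a_0 = 9: 9/1  (≤ bound)
a_1 = 7: 64/7  (≤ bound)
a_2 = 2: 137/15  (≤ bound)
a_3 = 1: 201/22  (≤ bound)
a_4 = 18: 3755/411  (≤ bound)
a_5 = 14: 52771/5776  (> 5185, stop)

3755/411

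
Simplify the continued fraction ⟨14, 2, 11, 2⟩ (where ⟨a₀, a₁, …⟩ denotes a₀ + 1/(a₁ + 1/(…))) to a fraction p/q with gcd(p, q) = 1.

695/48

Compute successive convergents:
a_0 = 14: 14/1
a_1 = 2: 29/2
a_2 = 11: 333/23
a_3 = 2: 695/48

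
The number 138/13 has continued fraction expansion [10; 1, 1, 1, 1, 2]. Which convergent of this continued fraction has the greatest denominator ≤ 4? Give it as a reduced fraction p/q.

32/3

List convergents until the denominator exceeds the bound:
a_0 = 10: 10/1  (≤ bound)
a_1 = 1: 11/1  (≤ bound)
a_2 = 1: 21/2  (≤ bound)
a_3 = 1: 32/3  (≤ bound)
a_4 = 1: 53/5  (> 4, stop)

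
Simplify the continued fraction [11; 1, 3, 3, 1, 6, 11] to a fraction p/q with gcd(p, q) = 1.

Work from the innermost term outward:
Start with 11.
6 + 1/(11/1) = 6 + 1/11 = 67/11
1 + 1/(67/11) = 1 + 11/67 = 78/67
3 + 1/(78/67) = 3 + 67/78 = 301/78
3 + 1/(301/78) = 3 + 78/301 = 981/301
1 + 1/(981/301) = 1 + 301/981 = 1282/981
11 + 1/(1282/981) = 11 + 981/1282 = 15083/1282

15083/1282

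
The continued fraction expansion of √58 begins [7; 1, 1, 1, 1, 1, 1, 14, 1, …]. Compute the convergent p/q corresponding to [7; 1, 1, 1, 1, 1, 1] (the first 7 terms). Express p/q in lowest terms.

99/13

a_0 = 7: 7/1
a_1 = 1: 8/1
a_2 = 1: 15/2
a_3 = 1: 23/3
a_4 = 1: 38/5
a_5 = 1: 61/8
a_6 = 1: 99/13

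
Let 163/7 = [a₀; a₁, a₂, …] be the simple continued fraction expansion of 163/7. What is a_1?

3

Repeatedly divide and take the remainder:
⌊163/7⌋ = 23, remainder 2
⌊7/2⌋ = 3, remainder 1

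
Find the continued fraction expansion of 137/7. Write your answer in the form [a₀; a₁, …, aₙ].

[19; 1, 1, 3]

⌊137/7⌋ = 19, remainder 4
⌊7/4⌋ = 1, remainder 3
⌊4/3⌋ = 1, remainder 1
⌊3/1⌋ = 3, remainder 0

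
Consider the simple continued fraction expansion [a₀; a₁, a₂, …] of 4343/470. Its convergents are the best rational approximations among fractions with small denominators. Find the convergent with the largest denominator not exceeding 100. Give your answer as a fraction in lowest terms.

730/79

List convergents until the denominator exceeds the bound:
a_0 = 9: 9/1  (≤ bound)
a_1 = 4: 37/4  (≤ bound)
a_2 = 6: 231/25  (≤ bound)
a_3 = 3: 730/79  (≤ bound)
a_4 = 1: 961/104  (> 100, stop)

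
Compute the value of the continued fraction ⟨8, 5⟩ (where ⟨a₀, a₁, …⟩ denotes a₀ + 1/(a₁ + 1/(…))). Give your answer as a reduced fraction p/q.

Collapse the nested fraction from the inside out:
Start with 5.
8 + 1/(5/1) = 8 + 1/5 = 41/5

41/5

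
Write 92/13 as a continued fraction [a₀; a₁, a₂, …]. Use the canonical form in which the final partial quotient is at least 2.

[7; 13]

92 = 7·13 + 1, so a_0 = 7
13 = 13·1 + 0, so a_1 = 13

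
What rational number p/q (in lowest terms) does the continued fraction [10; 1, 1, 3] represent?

Start with 3.
1 + 1/(3/1) = 1 + 1/3 = 4/3
1 + 1/(4/3) = 1 + 3/4 = 7/4
10 + 1/(7/4) = 10 + 4/7 = 74/7

74/7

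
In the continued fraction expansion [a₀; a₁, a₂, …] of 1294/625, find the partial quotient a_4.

1294 ÷ 625 → quotient 2, remainder 44
625 ÷ 44 → quotient 14, remainder 9
44 ÷ 9 → quotient 4, remainder 8
9 ÷ 8 → quotient 1, remainder 1
8 ÷ 1 → quotient 8, remainder 0

8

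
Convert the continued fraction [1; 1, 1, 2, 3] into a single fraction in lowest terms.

Use the convergent recurrence hₖ = aₖ·hₖ₋₁ + hₖ₋₂ (and likewise for the denominators kₖ):
a_0 = 1: 1/1
a_1 = 1: 2/1
a_2 = 1: 3/2
a_3 = 2: 8/5
a_4 = 3: 27/17

27/17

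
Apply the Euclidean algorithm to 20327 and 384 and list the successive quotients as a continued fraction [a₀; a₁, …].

⌊20327/384⌋ = 52, remainder 359
⌊384/359⌋ = 1, remainder 25
⌊359/25⌋ = 14, remainder 9
⌊25/9⌋ = 2, remainder 7
⌊9/7⌋ = 1, remainder 2
⌊7/2⌋ = 3, remainder 1
⌊2/1⌋ = 2, remainder 0

[52; 1, 14, 2, 1, 3, 2]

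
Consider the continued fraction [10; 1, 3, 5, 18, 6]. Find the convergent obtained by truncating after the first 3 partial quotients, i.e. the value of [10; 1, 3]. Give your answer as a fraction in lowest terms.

Start with 3.
1 + 1/(3/1) = 1 + 1/3 = 4/3
10 + 1/(4/3) = 10 + 3/4 = 43/4

43/4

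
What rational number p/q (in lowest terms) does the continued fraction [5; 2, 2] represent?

Start with 2.
2 + 1/(2/1) = 2 + 1/2 = 5/2
5 + 1/(5/2) = 5 + 2/5 = 27/5

27/5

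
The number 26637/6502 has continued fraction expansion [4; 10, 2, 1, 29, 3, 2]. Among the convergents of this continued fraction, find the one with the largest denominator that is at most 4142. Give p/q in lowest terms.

11434/2791

List convergents until the denominator exceeds the bound:
a_0 = 4: 4/1  (≤ bound)
a_1 = 10: 41/10  (≤ bound)
a_2 = 2: 86/21  (≤ bound)
a_3 = 1: 127/31  (≤ bound)
a_4 = 29: 3769/920  (≤ bound)
a_5 = 3: 11434/2791  (≤ bound)
a_6 = 2: 26637/6502  (> 4142, stop)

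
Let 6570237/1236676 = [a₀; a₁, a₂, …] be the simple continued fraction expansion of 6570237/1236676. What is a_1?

Repeatedly divide and take the remainder:
6570237 ÷ 1236676 → quotient 5, remainder 386857
1236676 ÷ 386857 → quotient 3, remainder 76105

3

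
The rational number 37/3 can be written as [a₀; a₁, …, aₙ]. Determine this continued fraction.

⌊37/3⌋ = 12, remainder 1
⌊3/1⌋ = 3, remainder 0

[12; 3]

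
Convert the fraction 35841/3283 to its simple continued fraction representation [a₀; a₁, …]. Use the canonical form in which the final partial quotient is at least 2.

[10; 1, 11, 14, 3, 6]

35841 ÷ 3283 → quotient 10, remainder 3011
3283 ÷ 3011 → quotient 1, remainder 272
3011 ÷ 272 → quotient 11, remainder 19
272 ÷ 19 → quotient 14, remainder 6
19 ÷ 6 → quotient 3, remainder 1
6 ÷ 1 → quotient 6, remainder 0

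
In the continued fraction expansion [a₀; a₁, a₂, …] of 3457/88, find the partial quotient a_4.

3457 ÷ 88 → quotient 39, remainder 25
88 ÷ 25 → quotient 3, remainder 13
25 ÷ 13 → quotient 1, remainder 12
13 ÷ 12 → quotient 1, remainder 1
12 ÷ 1 → quotient 12, remainder 0

12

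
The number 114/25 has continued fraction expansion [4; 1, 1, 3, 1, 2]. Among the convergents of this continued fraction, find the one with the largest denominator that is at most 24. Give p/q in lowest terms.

a_0 = 4: 4/1  (≤ bound)
a_1 = 1: 5/1  (≤ bound)
a_2 = 1: 9/2  (≤ bound)
a_3 = 3: 32/7  (≤ bound)
a_4 = 1: 41/9  (≤ bound)
a_5 = 2: 114/25  (> 24, stop)

41/9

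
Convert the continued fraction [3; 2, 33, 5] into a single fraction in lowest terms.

1177/337

Start with 5.
33 + 1/(5/1) = 33 + 1/5 = 166/5
2 + 1/(166/5) = 2 + 5/166 = 337/166
3 + 1/(337/166) = 3 + 166/337 = 1177/337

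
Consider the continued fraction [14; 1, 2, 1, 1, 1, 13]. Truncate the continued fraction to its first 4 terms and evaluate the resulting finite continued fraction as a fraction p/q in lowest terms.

59/4

Start with 1.
2 + 1/(1/1) = 2 + 1/1 = 3/1
1 + 1/(3/1) = 1 + 1/3 = 4/3
14 + 1/(4/3) = 14 + 3/4 = 59/4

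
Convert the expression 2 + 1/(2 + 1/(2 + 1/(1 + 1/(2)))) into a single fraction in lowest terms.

46/19

Compute successive convergents:
a_0 = 2: 2/1
a_1 = 2: 5/2
a_2 = 2: 12/5
a_3 = 1: 17/7
a_4 = 2: 46/19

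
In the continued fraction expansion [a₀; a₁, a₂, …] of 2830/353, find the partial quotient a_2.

2830 ÷ 353 → quotient 8, remainder 6
353 ÷ 6 → quotient 58, remainder 5
6 ÷ 5 → quotient 1, remainder 1

1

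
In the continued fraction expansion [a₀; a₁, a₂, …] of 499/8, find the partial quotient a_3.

2

499 = 62·8 + 3, so a_0 = 62
8 = 2·3 + 2, so a_1 = 2
3 = 1·2 + 1, so a_2 = 1
2 = 2·1 + 0, so a_3 = 2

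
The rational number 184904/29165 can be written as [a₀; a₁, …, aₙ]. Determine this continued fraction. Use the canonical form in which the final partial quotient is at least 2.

184904 ÷ 29165 → quotient 6, remainder 9914
29165 ÷ 9914 → quotient 2, remainder 9337
9914 ÷ 9337 → quotient 1, remainder 577
9337 ÷ 577 → quotient 16, remainder 105
577 ÷ 105 → quotient 5, remainder 52
105 ÷ 52 → quotient 2, remainder 1
52 ÷ 1 → quotient 52, remainder 0

[6; 2, 1, 16, 5, 2, 52]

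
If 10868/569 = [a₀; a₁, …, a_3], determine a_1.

Apply division with remainder until the remainder is 0:
10868 ÷ 569 → quotient 19, remainder 57
569 ÷ 57 → quotient 9, remainder 56

9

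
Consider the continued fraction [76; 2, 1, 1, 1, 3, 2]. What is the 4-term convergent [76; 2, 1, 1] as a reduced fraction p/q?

382/5

Start with 1.
1 + 1/(1/1) = 1 + 1/1 = 2/1
2 + 1/(2/1) = 2 + 1/2 = 5/2
76 + 1/(5/2) = 76 + 2/5 = 382/5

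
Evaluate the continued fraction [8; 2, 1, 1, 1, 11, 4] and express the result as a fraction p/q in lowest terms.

Start with 4.
11 + 1/(4/1) = 11 + 1/4 = 45/4
1 + 1/(45/4) = 1 + 4/45 = 49/45
1 + 1/(49/45) = 1 + 45/49 = 94/49
1 + 1/(94/49) = 1 + 49/94 = 143/94
2 + 1/(143/94) = 2 + 94/143 = 380/143
8 + 1/(380/143) = 8 + 143/380 = 3183/380

3183/380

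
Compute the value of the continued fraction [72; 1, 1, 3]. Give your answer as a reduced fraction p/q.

508/7

Build up convergents one term at a time:
a_0 = 72: 72/1
a_1 = 1: 73/1
a_2 = 1: 145/2
a_3 = 3: 508/7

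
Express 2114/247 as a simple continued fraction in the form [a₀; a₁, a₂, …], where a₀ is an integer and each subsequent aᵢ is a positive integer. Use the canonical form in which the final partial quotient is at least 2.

Apply division with remainder until the remainder is 0:
⌊2114/247⌋ = 8, remainder 138
⌊247/138⌋ = 1, remainder 109
⌊138/109⌋ = 1, remainder 29
⌊109/29⌋ = 3, remainder 22
⌊29/22⌋ = 1, remainder 7
⌊22/7⌋ = 3, remainder 1
⌊7/1⌋ = 7, remainder 0

[8; 1, 1, 3, 1, 3, 7]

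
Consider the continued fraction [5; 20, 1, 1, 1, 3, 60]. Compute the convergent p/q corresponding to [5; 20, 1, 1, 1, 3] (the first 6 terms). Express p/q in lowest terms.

1146/227

a_0 = 5: 5/1
a_1 = 20: 101/20
a_2 = 1: 106/21
a_3 = 1: 207/41
a_4 = 1: 313/62
a_5 = 3: 1146/227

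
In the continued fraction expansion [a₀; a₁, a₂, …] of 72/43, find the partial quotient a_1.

1

72 ÷ 43 → quotient 1, remainder 29
43 ÷ 29 → quotient 1, remainder 14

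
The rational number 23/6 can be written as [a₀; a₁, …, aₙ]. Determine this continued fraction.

Apply division with remainder until the remainder is 0:
23 = 3·6 + 5, so a_0 = 3
6 = 1·5 + 1, so a_1 = 1
5 = 5·1 + 0, so a_2 = 5

[3; 1, 5]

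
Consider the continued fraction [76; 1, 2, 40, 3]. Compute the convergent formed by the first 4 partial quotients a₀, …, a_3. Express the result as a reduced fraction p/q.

Work from the innermost term outward:
Start with 40.
2 + 1/(40/1) = 2 + 1/40 = 81/40
1 + 1/(81/40) = 1 + 40/81 = 121/81
76 + 1/(121/81) = 76 + 81/121 = 9277/121

9277/121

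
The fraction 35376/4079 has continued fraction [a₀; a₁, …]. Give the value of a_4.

⌊35376/4079⌋ = 8, remainder 2744
⌊4079/2744⌋ = 1, remainder 1335
⌊2744/1335⌋ = 2, remainder 74
⌊1335/74⌋ = 18, remainder 3
⌊74/3⌋ = 24, remainder 2

24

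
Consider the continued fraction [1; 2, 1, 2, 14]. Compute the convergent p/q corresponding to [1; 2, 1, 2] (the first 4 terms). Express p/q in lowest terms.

11/8

a_0 = 1: 1/1
a_1 = 2: 3/2
a_2 = 1: 4/3
a_3 = 2: 11/8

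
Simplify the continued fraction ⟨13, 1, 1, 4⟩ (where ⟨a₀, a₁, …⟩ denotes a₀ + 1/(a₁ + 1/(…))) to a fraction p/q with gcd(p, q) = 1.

122/9

a_0 = 13: 13/1
a_1 = 1: 14/1
a_2 = 1: 27/2
a_3 = 4: 122/9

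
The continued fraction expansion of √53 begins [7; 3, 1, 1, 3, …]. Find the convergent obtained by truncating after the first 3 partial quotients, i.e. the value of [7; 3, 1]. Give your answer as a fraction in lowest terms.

Start with 1.
3 + 1/(1/1) = 3 + 1/1 = 4/1
7 + 1/(4/1) = 7 + 1/4 = 29/4

29/4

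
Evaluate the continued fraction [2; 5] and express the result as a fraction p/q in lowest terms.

11/5

Start with 5.
2 + 1/(5/1) = 2 + 1/5 = 11/5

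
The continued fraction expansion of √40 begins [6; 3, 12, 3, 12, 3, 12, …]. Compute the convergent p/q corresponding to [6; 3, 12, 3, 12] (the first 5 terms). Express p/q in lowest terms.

a_0 = 6: 6/1
a_1 = 3: 19/3
a_2 = 12: 234/37
a_3 = 3: 721/114
a_4 = 12: 8886/1405

8886/1405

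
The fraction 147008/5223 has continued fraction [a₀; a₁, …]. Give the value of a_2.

⌊147008/5223⌋ = 28, remainder 764
⌊5223/764⌋ = 6, remainder 639
⌊764/639⌋ = 1, remainder 125

1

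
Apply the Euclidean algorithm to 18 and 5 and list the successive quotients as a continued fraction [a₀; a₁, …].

[3; 1, 1, 2]

⌊18/5⌋ = 3, remainder 3
⌊5/3⌋ = 1, remainder 2
⌊3/2⌋ = 1, remainder 1
⌊2/1⌋ = 2, remainder 0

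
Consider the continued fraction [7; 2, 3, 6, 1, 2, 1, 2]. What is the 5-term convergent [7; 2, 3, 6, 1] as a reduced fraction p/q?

379/51

Compute successive convergents:
a_0 = 7: 7/1
a_1 = 2: 15/2
a_2 = 3: 52/7
a_3 = 6: 327/44
a_4 = 1: 379/51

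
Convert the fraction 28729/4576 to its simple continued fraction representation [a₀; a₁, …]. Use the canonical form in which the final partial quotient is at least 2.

[6; 3, 1, 1, 2, 7, 11, 3]

Run the Euclidean algorithm, recording each quotient:
28729 = 6·4576 + 1273, so a_0 = 6
4576 = 3·1273 + 757, so a_1 = 3
1273 = 1·757 + 516, so a_2 = 1
757 = 1·516 + 241, so a_3 = 1
516 = 2·241 + 34, so a_4 = 2
241 = 7·34 + 3, so a_5 = 7
34 = 11·3 + 1, so a_6 = 11
3 = 3·1 + 0, so a_7 = 3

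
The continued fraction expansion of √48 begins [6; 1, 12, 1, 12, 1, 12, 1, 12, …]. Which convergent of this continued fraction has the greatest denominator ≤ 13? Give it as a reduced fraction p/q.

90/13

List convergents until the denominator exceeds the bound:
a_0 = 6: 6/1  (≤ bound)
a_1 = 1: 7/1  (≤ bound)
a_2 = 12: 90/13  (≤ bound)
a_3 = 1: 97/14  (> 13, stop)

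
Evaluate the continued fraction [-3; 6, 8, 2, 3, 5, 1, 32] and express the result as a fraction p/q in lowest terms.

-211463/74549

Start with 32.
1 + 1/(32/1) = 1 + 1/32 = 33/32
5 + 1/(33/32) = 5 + 32/33 = 197/33
3 + 1/(197/33) = 3 + 33/197 = 624/197
2 + 1/(624/197) = 2 + 197/624 = 1445/624
8 + 1/(1445/624) = 8 + 624/1445 = 12184/1445
6 + 1/(12184/1445) = 6 + 1445/12184 = 74549/12184
-3 + 1/(74549/12184) = -3 + 12184/74549 = -211463/74549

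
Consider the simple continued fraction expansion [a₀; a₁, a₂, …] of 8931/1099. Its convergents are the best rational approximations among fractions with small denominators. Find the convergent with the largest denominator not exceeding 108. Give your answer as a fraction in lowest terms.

707/87

List convergents until the denominator exceeds the bound:
a_0 = 8: 8/1  (≤ bound)
a_1 = 7: 57/7  (≤ bound)
a_2 = 1: 65/8  (≤ bound)
a_3 = 9: 642/79  (≤ bound)
a_4 = 1: 707/87  (≤ bound)
a_5 = 2: 2056/253  (> 108, stop)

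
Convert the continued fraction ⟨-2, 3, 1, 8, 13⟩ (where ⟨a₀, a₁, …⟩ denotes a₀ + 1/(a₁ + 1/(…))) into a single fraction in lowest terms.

-800/459

Start with 13.
8 + 1/(13/1) = 8 + 1/13 = 105/13
1 + 1/(105/13) = 1 + 13/105 = 118/105
3 + 1/(118/105) = 3 + 105/118 = 459/118
-2 + 1/(459/118) = -2 + 118/459 = -800/459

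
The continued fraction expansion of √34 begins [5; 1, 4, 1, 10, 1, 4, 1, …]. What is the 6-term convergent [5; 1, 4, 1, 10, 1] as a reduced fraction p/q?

414/71

Build up convergents one term at a time:
a_0 = 5: 5/1
a_1 = 1: 6/1
a_2 = 4: 29/5
a_3 = 1: 35/6
a_4 = 10: 379/65
a_5 = 1: 414/71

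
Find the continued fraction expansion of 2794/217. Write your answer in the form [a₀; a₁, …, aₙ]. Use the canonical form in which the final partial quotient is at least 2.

Repeatedly divide and take the remainder:
⌊2794/217⌋ = 12, remainder 190
⌊217/190⌋ = 1, remainder 27
⌊190/27⌋ = 7, remainder 1
⌊27/1⌋ = 27, remainder 0

[12; 1, 7, 27]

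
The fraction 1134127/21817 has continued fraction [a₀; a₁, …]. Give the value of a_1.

1

1134127 = 51·21817 + 21460, so a_0 = 51
21817 = 1·21460 + 357, so a_1 = 1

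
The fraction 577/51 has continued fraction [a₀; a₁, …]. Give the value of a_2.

5

577 = 11·51 + 16, so a_0 = 11
51 = 3·16 + 3, so a_1 = 3
16 = 5·3 + 1, so a_2 = 5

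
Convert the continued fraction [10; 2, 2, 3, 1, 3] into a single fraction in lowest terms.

864/83

Start with 3.
1 + 1/(3/1) = 1 + 1/3 = 4/3
3 + 1/(4/3) = 3 + 3/4 = 15/4
2 + 1/(15/4) = 2 + 4/15 = 34/15
2 + 1/(34/15) = 2 + 15/34 = 83/34
10 + 1/(83/34) = 10 + 34/83 = 864/83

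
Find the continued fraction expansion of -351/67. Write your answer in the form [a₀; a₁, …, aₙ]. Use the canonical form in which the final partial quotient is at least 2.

[-6; 1, 3, 5, 3]

⌊-351/67⌋ = -6, remainder 51
⌊67/51⌋ = 1, remainder 16
⌊51/16⌋ = 3, remainder 3
⌊16/3⌋ = 5, remainder 1
⌊3/1⌋ = 3, remainder 0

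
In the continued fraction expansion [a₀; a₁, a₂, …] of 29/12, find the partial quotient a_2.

29 ÷ 12 → quotient 2, remainder 5
12 ÷ 5 → quotient 2, remainder 2
5 ÷ 2 → quotient 2, remainder 1

2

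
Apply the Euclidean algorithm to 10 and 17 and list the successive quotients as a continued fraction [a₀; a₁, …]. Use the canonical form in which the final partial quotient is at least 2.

[0; 1, 1, 2, 3]

10 = 0·17 + 10, so a_0 = 0
17 = 1·10 + 7, so a_1 = 1
10 = 1·7 + 3, so a_2 = 1
7 = 2·3 + 1, so a_3 = 2
3 = 3·1 + 0, so a_4 = 3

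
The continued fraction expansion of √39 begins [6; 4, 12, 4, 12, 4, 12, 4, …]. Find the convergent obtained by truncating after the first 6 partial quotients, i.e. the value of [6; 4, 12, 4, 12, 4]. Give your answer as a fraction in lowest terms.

Work from the innermost term outward:
Start with 4.
12 + 1/(4/1) = 12 + 1/4 = 49/4
4 + 1/(49/4) = 4 + 4/49 = 200/49
12 + 1/(200/49) = 12 + 49/200 = 2449/200
4 + 1/(2449/200) = 4 + 200/2449 = 9996/2449
6 + 1/(9996/2449) = 6 + 2449/9996 = 62425/9996

62425/9996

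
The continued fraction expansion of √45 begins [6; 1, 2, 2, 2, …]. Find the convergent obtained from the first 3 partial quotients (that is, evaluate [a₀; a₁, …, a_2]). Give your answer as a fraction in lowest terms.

20/3

a_0 = 6: 6/1
a_1 = 1: 7/1
a_2 = 2: 20/3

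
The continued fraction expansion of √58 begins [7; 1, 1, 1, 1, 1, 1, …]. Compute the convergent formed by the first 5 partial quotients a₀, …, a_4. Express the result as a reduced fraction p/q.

Starting at the tail and folding back:
Start with 1.
1 + 1/(1/1) = 1 + 1/1 = 2/1
1 + 1/(2/1) = 1 + 1/2 = 3/2
1 + 1/(3/2) = 1 + 2/3 = 5/3
7 + 1/(5/3) = 7 + 3/5 = 38/5

38/5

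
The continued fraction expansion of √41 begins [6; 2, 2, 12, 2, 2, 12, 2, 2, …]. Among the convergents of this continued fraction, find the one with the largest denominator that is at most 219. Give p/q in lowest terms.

826/129

List convergents until the denominator exceeds the bound:
a_0 = 6: 6/1  (≤ bound)
a_1 = 2: 13/2  (≤ bound)
a_2 = 2: 32/5  (≤ bound)
a_3 = 12: 397/62  (≤ bound)
a_4 = 2: 826/129  (≤ bound)
a_5 = 2: 2049/320  (> 219, stop)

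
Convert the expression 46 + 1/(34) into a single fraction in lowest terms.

a_0 = 46: 46/1
a_1 = 34: 1565/34

1565/34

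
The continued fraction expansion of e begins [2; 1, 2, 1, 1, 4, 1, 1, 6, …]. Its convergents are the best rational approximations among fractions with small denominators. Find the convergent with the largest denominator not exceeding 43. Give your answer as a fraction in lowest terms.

106/39

a_0 = 2: 2/1  (≤ bound)
a_1 = 1: 3/1  (≤ bound)
a_2 = 2: 8/3  (≤ bound)
a_3 = 1: 11/4  (≤ bound)
a_4 = 1: 19/7  (≤ bound)
a_5 = 4: 87/32  (≤ bound)
a_6 = 1: 106/39  (≤ bound)
a_7 = 1: 193/71  (> 43, stop)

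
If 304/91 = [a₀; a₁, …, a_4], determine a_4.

Run the Euclidean algorithm, recording each quotient:
⌊304/91⌋ = 3, remainder 31
⌊91/31⌋ = 2, remainder 29
⌊31/29⌋ = 1, remainder 2
⌊29/2⌋ = 14, remainder 1
⌊2/1⌋ = 2, remainder 0

2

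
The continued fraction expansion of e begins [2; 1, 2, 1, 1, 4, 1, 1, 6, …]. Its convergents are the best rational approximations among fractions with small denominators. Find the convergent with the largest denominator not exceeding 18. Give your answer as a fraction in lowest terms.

19/7

List convergents until the denominator exceeds the bound:
a_0 = 2: 2/1  (≤ bound)
a_1 = 1: 3/1  (≤ bound)
a_2 = 2: 8/3  (≤ bound)
a_3 = 1: 11/4  (≤ bound)
a_4 = 1: 19/7  (≤ bound)
a_5 = 4: 87/32  (> 18, stop)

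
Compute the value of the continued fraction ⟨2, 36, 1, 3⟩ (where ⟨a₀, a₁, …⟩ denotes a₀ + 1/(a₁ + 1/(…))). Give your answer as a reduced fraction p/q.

a_0 = 2: 2/1
a_1 = 36: 73/36
a_2 = 1: 75/37
a_3 = 3: 298/147

298/147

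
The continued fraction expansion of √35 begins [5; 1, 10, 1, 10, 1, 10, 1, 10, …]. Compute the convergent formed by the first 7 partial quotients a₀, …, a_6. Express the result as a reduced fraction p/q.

a_0 = 5: 5/1
a_1 = 1: 6/1
a_2 = 10: 65/11
a_3 = 1: 71/12
a_4 = 10: 775/131
a_5 = 1: 846/143
a_6 = 10: 9235/1561

9235/1561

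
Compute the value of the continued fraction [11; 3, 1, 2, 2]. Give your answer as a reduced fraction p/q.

Collapse the nested fraction from the inside out:
Start with 2.
2 + 1/(2/1) = 2 + 1/2 = 5/2
1 + 1/(5/2) = 1 + 2/5 = 7/5
3 + 1/(7/5) = 3 + 5/7 = 26/7
11 + 1/(26/7) = 11 + 7/26 = 293/26

293/26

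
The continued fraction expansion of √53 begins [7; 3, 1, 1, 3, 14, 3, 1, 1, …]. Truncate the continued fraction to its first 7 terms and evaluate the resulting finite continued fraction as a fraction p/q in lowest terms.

Collapse the nested fraction from the inside out:
Start with 3.
14 + 1/(3/1) = 14 + 1/3 = 43/3
3 + 1/(43/3) = 3 + 3/43 = 132/43
1 + 1/(132/43) = 1 + 43/132 = 175/132
1 + 1/(175/132) = 1 + 132/175 = 307/175
3 + 1/(307/175) = 3 + 175/307 = 1096/307
7 + 1/(1096/307) = 7 + 307/1096 = 7979/1096

7979/1096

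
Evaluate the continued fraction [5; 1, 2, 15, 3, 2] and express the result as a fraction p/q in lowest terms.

1861/328

Collapse the nested fraction from the inside out:
Start with 2.
3 + 1/(2/1) = 3 + 1/2 = 7/2
15 + 1/(7/2) = 15 + 2/7 = 107/7
2 + 1/(107/7) = 2 + 7/107 = 221/107
1 + 1/(221/107) = 1 + 107/221 = 328/221
5 + 1/(328/221) = 5 + 221/328 = 1861/328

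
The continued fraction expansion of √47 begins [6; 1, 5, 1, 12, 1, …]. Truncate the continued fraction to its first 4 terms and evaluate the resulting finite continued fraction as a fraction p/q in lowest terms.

Start with 1.
5 + 1/(1/1) = 5 + 1/1 = 6/1
1 + 1/(6/1) = 1 + 1/6 = 7/6
6 + 1/(7/6) = 6 + 6/7 = 48/7

48/7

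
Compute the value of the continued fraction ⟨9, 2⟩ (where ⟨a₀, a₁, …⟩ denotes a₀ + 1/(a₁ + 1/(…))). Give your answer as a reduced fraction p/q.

Collapse the nested fraction from the inside out:
Start with 2.
9 + 1/(2/1) = 9 + 1/2 = 19/2

19/2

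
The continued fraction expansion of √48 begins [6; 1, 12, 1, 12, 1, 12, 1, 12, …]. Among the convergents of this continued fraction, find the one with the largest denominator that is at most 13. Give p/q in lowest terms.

90/13

a_0 = 6: 6/1  (≤ bound)
a_1 = 1: 7/1  (≤ bound)
a_2 = 12: 90/13  (≤ bound)
a_3 = 1: 97/14  (> 13, stop)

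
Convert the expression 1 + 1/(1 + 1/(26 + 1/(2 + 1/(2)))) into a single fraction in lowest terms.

Start with 2.
2 + 1/(2/1) = 2 + 1/2 = 5/2
26 + 1/(5/2) = 26 + 2/5 = 132/5
1 + 1/(132/5) = 1 + 5/132 = 137/132
1 + 1/(137/132) = 1 + 132/137 = 269/137

269/137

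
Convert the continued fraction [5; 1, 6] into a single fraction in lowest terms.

Build up convergents one term at a time:
a_0 = 5: 5/1
a_1 = 1: 6/1
a_2 = 6: 41/7

41/7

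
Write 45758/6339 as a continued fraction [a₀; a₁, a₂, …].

Repeatedly divide and take the remainder:
45758 = 7·6339 + 1385, so a_0 = 7
6339 = 4·1385 + 799, so a_1 = 4
1385 = 1·799 + 586, so a_2 = 1
799 = 1·586 + 213, so a_3 = 1
586 = 2·213 + 160, so a_4 = 2
213 = 1·160 + 53, so a_5 = 1
160 = 3·53 + 1, so a_6 = 3
53 = 53·1 + 0, so a_7 = 53

[7; 4, 1, 1, 2, 1, 3, 53]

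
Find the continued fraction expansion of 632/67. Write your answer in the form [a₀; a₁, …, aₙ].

Repeatedly divide and take the remainder:
⌊632/67⌋ = 9, remainder 29
⌊67/29⌋ = 2, remainder 9
⌊29/9⌋ = 3, remainder 2
⌊9/2⌋ = 4, remainder 1
⌊2/1⌋ = 2, remainder 0

[9; 2, 3, 4, 2]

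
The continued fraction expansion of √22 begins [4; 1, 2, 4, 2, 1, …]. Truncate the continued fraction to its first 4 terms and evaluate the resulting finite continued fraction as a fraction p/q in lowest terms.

Work from the innermost term outward:
Start with 4.
2 + 1/(4/1) = 2 + 1/4 = 9/4
1 + 1/(9/4) = 1 + 4/9 = 13/9
4 + 1/(13/9) = 4 + 9/13 = 61/13

61/13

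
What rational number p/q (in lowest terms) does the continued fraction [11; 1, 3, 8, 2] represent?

Work from the innermost term outward:
Start with 2.
8 + 1/(2/1) = 8 + 1/2 = 17/2
3 + 1/(17/2) = 3 + 2/17 = 53/17
1 + 1/(53/17) = 1 + 17/53 = 70/53
11 + 1/(70/53) = 11 + 53/70 = 823/70

823/70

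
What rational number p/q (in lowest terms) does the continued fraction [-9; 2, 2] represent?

-43/5

a_0 = -9: -9/1
a_1 = 2: -17/2
a_2 = 2: -43/5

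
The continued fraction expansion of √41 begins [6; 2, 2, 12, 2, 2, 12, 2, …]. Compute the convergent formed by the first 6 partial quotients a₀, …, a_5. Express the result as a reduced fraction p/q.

Start with 2.
2 + 1/(2/1) = 2 + 1/2 = 5/2
12 + 1/(5/2) = 12 + 2/5 = 62/5
2 + 1/(62/5) = 2 + 5/62 = 129/62
2 + 1/(129/62) = 2 + 62/129 = 320/129
6 + 1/(320/129) = 6 + 129/320 = 2049/320

2049/320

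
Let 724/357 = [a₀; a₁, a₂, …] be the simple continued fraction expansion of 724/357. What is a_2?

1

⌊724/357⌋ = 2, remainder 10
⌊357/10⌋ = 35, remainder 7
⌊10/7⌋ = 1, remainder 3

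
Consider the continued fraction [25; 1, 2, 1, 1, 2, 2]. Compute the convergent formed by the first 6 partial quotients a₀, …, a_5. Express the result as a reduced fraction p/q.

Start with 2.
1 + 1/(2/1) = 1 + 1/2 = 3/2
1 + 1/(3/2) = 1 + 2/3 = 5/3
2 + 1/(5/3) = 2 + 3/5 = 13/5
1 + 1/(13/5) = 1 + 5/13 = 18/13
25 + 1/(18/13) = 25 + 13/18 = 463/18

463/18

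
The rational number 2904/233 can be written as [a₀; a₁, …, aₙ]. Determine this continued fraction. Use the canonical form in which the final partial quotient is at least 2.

⌊2904/233⌋ = 12, remainder 108
⌊233/108⌋ = 2, remainder 17
⌊108/17⌋ = 6, remainder 6
⌊17/6⌋ = 2, remainder 5
⌊6/5⌋ = 1, remainder 1
⌊5/1⌋ = 5, remainder 0

[12; 2, 6, 2, 1, 5]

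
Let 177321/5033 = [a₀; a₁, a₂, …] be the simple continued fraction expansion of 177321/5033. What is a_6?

14

177321 = 35·5033 + 1166, so a_0 = 35
5033 = 4·1166 + 369, so a_1 = 4
1166 = 3·369 + 59, so a_2 = 3
369 = 6·59 + 15, so a_3 = 6
59 = 3·15 + 14, so a_4 = 3
15 = 1·14 + 1, so a_5 = 1
14 = 14·1 + 0, so a_6 = 14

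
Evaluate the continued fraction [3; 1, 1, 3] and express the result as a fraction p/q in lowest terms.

Starting at the tail and folding back:
Start with 3.
1 + 1/(3/1) = 1 + 1/3 = 4/3
1 + 1/(4/3) = 1 + 3/4 = 7/4
3 + 1/(7/4) = 3 + 4/7 = 25/7

25/7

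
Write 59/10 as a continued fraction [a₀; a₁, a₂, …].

[5; 1, 9]

Run the Euclidean algorithm, recording each quotient:
59 ÷ 10 → quotient 5, remainder 9
10 ÷ 9 → quotient 1, remainder 1
9 ÷ 1 → quotient 9, remainder 0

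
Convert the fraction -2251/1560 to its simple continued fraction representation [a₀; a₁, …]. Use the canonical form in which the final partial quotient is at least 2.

Run the Euclidean algorithm, recording each quotient:
⌊-2251/1560⌋ = -2, remainder 869
⌊1560/869⌋ = 1, remainder 691
⌊869/691⌋ = 1, remainder 178
⌊691/178⌋ = 3, remainder 157
⌊178/157⌋ = 1, remainder 21
⌊157/21⌋ = 7, remainder 10
⌊21/10⌋ = 2, remainder 1
⌊10/1⌋ = 10, remainder 0

[-2; 1, 1, 3, 1, 7, 2, 10]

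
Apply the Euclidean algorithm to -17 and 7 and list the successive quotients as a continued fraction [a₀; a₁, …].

Repeatedly divide and take the remainder:
-17 = -3·7 + 4, so a_0 = -3
7 = 1·4 + 3, so a_1 = 1
4 = 1·3 + 1, so a_2 = 1
3 = 3·1 + 0, so a_3 = 3

[-3; 1, 1, 3]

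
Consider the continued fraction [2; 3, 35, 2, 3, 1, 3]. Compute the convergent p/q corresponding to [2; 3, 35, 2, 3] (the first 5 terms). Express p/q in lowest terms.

1750/751

Compute successive convergents:
a_0 = 2: 2/1
a_1 = 3: 7/3
a_2 = 35: 247/106
a_3 = 2: 501/215
a_4 = 3: 1750/751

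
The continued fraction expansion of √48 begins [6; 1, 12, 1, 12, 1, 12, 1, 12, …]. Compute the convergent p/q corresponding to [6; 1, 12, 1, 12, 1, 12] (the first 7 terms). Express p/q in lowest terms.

Start with 12.
1 + 1/(12/1) = 1 + 1/12 = 13/12
12 + 1/(13/12) = 12 + 12/13 = 168/13
1 + 1/(168/13) = 1 + 13/168 = 181/168
12 + 1/(181/168) = 12 + 168/181 = 2340/181
1 + 1/(2340/181) = 1 + 181/2340 = 2521/2340
6 + 1/(2521/2340) = 6 + 2340/2521 = 17466/2521

17466/2521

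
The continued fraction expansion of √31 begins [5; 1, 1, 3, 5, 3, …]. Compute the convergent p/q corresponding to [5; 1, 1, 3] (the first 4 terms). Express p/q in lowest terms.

Start with 3.
1 + 1/(3/1) = 1 + 1/3 = 4/3
1 + 1/(4/3) = 1 + 3/4 = 7/4
5 + 1/(7/4) = 5 + 4/7 = 39/7

39/7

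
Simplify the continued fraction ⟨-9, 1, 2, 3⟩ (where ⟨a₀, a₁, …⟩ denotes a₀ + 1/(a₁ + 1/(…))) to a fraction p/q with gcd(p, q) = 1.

Collapse the nested fraction from the inside out:
Start with 3.
2 + 1/(3/1) = 2 + 1/3 = 7/3
1 + 1/(7/3) = 1 + 3/7 = 10/7
-9 + 1/(10/7) = -9 + 7/10 = -83/10

-83/10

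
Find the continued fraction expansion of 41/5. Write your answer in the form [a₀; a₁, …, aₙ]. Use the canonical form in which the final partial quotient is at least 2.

⌊41/5⌋ = 8, remainder 1
⌊5/1⌋ = 5, remainder 0

[8; 5]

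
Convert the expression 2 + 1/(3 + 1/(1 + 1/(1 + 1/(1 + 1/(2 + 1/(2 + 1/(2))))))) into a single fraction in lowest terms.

Start with 2.
2 + 1/(2/1) = 2 + 1/2 = 5/2
2 + 1/(5/2) = 2 + 2/5 = 12/5
1 + 1/(12/5) = 1 + 5/12 = 17/12
1 + 1/(17/12) = 1 + 12/17 = 29/17
1 + 1/(29/17) = 1 + 17/29 = 46/29
3 + 1/(46/29) = 3 + 29/46 = 167/46
2 + 1/(167/46) = 2 + 46/167 = 380/167

380/167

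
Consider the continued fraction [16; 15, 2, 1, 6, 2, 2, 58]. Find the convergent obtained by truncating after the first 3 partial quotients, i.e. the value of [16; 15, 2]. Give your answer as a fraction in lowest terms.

498/31

Work from the innermost term outward:
Start with 2.
15 + 1/(2/1) = 15 + 1/2 = 31/2
16 + 1/(31/2) = 16 + 2/31 = 498/31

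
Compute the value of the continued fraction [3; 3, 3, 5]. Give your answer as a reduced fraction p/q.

175/53

Use the convergent recurrence hₖ = aₖ·hₖ₋₁ + hₖ₋₂ (and likewise for the denominators kₖ):
a_0 = 3: 3/1
a_1 = 3: 10/3
a_2 = 3: 33/10
a_3 = 5: 175/53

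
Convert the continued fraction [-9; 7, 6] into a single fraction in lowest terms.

Start with 6.
7 + 1/(6/1) = 7 + 1/6 = 43/6
-9 + 1/(43/6) = -9 + 6/43 = -381/43

-381/43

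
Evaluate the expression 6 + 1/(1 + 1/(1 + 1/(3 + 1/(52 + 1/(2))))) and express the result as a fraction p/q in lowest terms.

Build up convergents one term at a time:
a_0 = 6: 6/1
a_1 = 1: 7/1
a_2 = 1: 13/2
a_3 = 3: 46/7
a_4 = 52: 2405/366
a_5 = 2: 4856/739

4856/739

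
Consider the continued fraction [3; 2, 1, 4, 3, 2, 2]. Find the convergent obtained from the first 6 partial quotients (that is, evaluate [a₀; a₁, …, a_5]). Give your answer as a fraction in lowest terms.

349/104

Compute successive convergents:
a_0 = 3: 3/1
a_1 = 2: 7/2
a_2 = 1: 10/3
a_3 = 4: 47/14
a_4 = 3: 151/45
a_5 = 2: 349/104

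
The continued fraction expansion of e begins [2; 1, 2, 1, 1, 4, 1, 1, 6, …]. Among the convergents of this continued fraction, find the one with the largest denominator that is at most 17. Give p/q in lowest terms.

19/7

List convergents until the denominator exceeds the bound:
a_0 = 2: 2/1  (≤ bound)
a_1 = 1: 3/1  (≤ bound)
a_2 = 2: 8/3  (≤ bound)
a_3 = 1: 11/4  (≤ bound)
a_4 = 1: 19/7  (≤ bound)
a_5 = 4: 87/32  (> 17, stop)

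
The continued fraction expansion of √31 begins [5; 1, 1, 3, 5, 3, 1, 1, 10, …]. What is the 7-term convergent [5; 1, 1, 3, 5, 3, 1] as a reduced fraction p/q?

Compute successive convergents:
a_0 = 5: 5/1
a_1 = 1: 6/1
a_2 = 1: 11/2
a_3 = 3: 39/7
a_4 = 5: 206/37
a_5 = 3: 657/118
a_6 = 1: 863/155

863/155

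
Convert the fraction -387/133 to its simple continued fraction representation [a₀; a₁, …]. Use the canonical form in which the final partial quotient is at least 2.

[-3; 11, 12]

⌊-387/133⌋ = -3, remainder 12
⌊133/12⌋ = 11, remainder 1
⌊12/1⌋ = 12, remainder 0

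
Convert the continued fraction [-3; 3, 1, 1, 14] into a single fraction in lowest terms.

Start with 14.
1 + 1/(14/1) = 1 + 1/14 = 15/14
1 + 1/(15/14) = 1 + 14/15 = 29/15
3 + 1/(29/15) = 3 + 15/29 = 102/29
-3 + 1/(102/29) = -3 + 29/102 = -277/102

-277/102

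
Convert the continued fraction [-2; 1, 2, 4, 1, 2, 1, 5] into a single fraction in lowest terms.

Starting at the tail and folding back:
Start with 5.
1 + 1/(5/1) = 1 + 1/5 = 6/5
2 + 1/(6/5) = 2 + 5/6 = 17/6
1 + 1/(17/6) = 1 + 6/17 = 23/17
4 + 1/(23/17) = 4 + 17/23 = 109/23
2 + 1/(109/23) = 2 + 23/109 = 241/109
1 + 1/(241/109) = 1 + 109/241 = 350/241
-2 + 1/(350/241) = -2 + 241/350 = -459/350

-459/350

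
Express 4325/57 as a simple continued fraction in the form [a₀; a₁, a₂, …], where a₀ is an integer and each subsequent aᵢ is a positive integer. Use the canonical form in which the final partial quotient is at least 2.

[75; 1, 7, 7]

⌊4325/57⌋ = 75, remainder 50
⌊57/50⌋ = 1, remainder 7
⌊50/7⌋ = 7, remainder 1
⌊7/1⌋ = 7, remainder 0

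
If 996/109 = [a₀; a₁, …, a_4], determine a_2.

996 ÷ 109 → quotient 9, remainder 15
109 ÷ 15 → quotient 7, remainder 4
15 ÷ 4 → quotient 3, remainder 3

3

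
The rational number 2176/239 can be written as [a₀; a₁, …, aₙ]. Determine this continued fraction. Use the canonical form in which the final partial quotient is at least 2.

2176 ÷ 239 → quotient 9, remainder 25
239 ÷ 25 → quotient 9, remainder 14
25 ÷ 14 → quotient 1, remainder 11
14 ÷ 11 → quotient 1, remainder 3
11 ÷ 3 → quotient 3, remainder 2
3 ÷ 2 → quotient 1, remainder 1
2 ÷ 1 → quotient 2, remainder 0

[9; 9, 1, 1, 3, 1, 2]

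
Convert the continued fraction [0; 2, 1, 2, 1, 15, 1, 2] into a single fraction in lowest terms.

197/541

Start with 2.
1 + 1/(2/1) = 1 + 1/2 = 3/2
15 + 1/(3/2) = 15 + 2/3 = 47/3
1 + 1/(47/3) = 1 + 3/47 = 50/47
2 + 1/(50/47) = 2 + 47/50 = 147/50
1 + 1/(147/50) = 1 + 50/147 = 197/147
2 + 1/(197/147) = 2 + 147/197 = 541/197
0 + 1/(541/197) = 0 + 197/541 = 197/541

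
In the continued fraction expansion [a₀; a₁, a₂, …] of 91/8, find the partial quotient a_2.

1

91 = 11·8 + 3, so a_0 = 11
8 = 2·3 + 2, so a_1 = 2
3 = 1·2 + 1, so a_2 = 1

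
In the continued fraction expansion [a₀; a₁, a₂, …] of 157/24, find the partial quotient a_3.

Repeatedly divide and take the remainder:
157 ÷ 24 → quotient 6, remainder 13
24 ÷ 13 → quotient 1, remainder 11
13 ÷ 11 → quotient 1, remainder 2
11 ÷ 2 → quotient 5, remainder 1

5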